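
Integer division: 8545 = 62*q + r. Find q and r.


8545 = 62 * 137 + 51
Check: 8494 + 51 = 8545

q = 137, r = 51


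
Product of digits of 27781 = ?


2 × 7 × 7 × 8 × 1 = 784


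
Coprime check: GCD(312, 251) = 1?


Euclidean algorithm:
312 = 1 * 251 + 61
251 = 4 * 61 + 7
61 = 8 * 7 + 5
7 = 1 * 5 + 2
5 = 2 * 2 + 1
2 = 2 * 1 + 0
GCD(312, 251) = 1

Yes, coprime (GCD = 1)


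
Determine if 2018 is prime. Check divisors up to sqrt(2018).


2018 / 2 = 1009 (exact division)
2018 is NOT prime.

No, 2018 is not prime


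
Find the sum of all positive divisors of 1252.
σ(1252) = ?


Divisors of 1252: 1, 2, 4, 313, 626, 1252
Sum = 1 + 2 + 4 + 313 + 626 + 1252 = 2198

σ(1252) = 2198


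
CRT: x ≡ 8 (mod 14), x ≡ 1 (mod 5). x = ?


M = 14*5 = 70
M1 = M/14 = 5, M2 = M/5 = 14
M1^(-1) mod 14 = 3, M2^(-1) mod 5 = 4
x = 8*5*3 + 1*14*4 = 176
176 mod 70 = 36
Check: 36 mod 14 = 8 ✓, 36 mod 5 = 1 ✓

x ≡ 36 (mod 70)


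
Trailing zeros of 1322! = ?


floor(1322/5) = 264
floor(1322/25) = 52
floor(1322/125) = 10
floor(1322/625) = 2
Total = 328

328 trailing zeros


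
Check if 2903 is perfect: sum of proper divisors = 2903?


Proper divisors of 2903: 1
Sum = 1 = 1

No, 2903 is not perfect (1 ≠ 2903)


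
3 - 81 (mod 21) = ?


3 - 81 = -78
-78 mod 21 = 6


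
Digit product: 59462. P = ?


5 × 9 × 4 × 6 × 2 = 2160


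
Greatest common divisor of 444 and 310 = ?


444 = 1 * 310 + 134
310 = 2 * 134 + 42
134 = 3 * 42 + 8
42 = 5 * 8 + 2
8 = 4 * 2 + 0
GCD = 2


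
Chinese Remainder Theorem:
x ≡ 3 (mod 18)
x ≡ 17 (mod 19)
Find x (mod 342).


M = 18*19 = 342
M1 = M/18 = 19, M2 = M/19 = 18
M1^(-1) mod 18 = 1, M2^(-1) mod 19 = 18
x = 3*19*1 + 17*18*18 = 5565
5565 mod 342 = 93
Check: 93 mod 18 = 3 ✓, 93 mod 19 = 17 ✓

x ≡ 93 (mod 342)


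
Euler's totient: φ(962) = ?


962 = 2 × 13 × 37
Prime factors: 2, 13, 37
φ(962) = 962 × (1-1/2) × (1-1/13) × (1-1/37)
= 962 × 1/2 × 12/13 × 36/37 = 432

φ(962) = 432


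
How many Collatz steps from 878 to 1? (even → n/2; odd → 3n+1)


878 → 439 → 1318 → 659 → 1978 → 989 → 2968 → 1484 → 742 → 371 → 1114 → 557 → 1672 → 836 → 418 → 209 → 628 → 314 → 157 → 472 → 236 → 118 → 59 → 178 → 89 → 268 → 134 → 67 → 202 → 101 → 304 → 152 → 76 → 38 → 19 → 58 → 29 → 88 → 44 → 22 → 11 → 34 → 17 → 52 → 26 → 13 → 40 → 20 → 10 → 5 → 16 → 8 → 4 → 2 → 1
Total steps = 54

54 steps


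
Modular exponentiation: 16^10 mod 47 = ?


16^1 mod 47 = 16
16^2 mod 47 = 21
16^3 mod 47 = 7
16^4 mod 47 = 18
16^5 mod 47 = 6
16^6 mod 47 = 2
16^7 mod 47 = 32
16^8 mod 47 = 42
16^9 mod 47 = 14
16^10 mod 47 = 36


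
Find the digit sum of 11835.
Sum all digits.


1 + 1 + 8 + 3 + 5 = 18


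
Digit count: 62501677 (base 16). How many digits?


62501677 in base 16 = 3B9B32D
Number of digits = 7

7 digits (base 16)


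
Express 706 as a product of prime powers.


706 / 2 = 353
353 / 353 = 1
706 = 2 × 353


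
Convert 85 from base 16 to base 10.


85 (base 16) = 133 (decimal)
133 (decimal) = 133 (base 10)


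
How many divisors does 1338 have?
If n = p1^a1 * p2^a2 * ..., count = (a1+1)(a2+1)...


1338 = 2^1 × 3^1 × 223^1
d(1338) = (1+1) × (1+1) × (1+1) = 8

8 divisors


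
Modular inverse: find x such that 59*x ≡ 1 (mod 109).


Use the extended Euclidean algorithm on (109, 59); each row r = 109*s + 59*t:
r=109, s=1, t=0
r=59, s=0, t=1
q=1: r=50, s=1, t=-1   [109*(1) + 59*(-1) = 50]
q=1: r=9, s=-1, t=2   [109*(-1) + 59*(2) = 9]
q=5: r=5, s=6, t=-11   [109*(6) + 59*(-11) = 5]
q=1: r=4, s=-7, t=13   [109*(-7) + 59*(13) = 4]
q=1: r=1, s=13, t=-24   [109*(13) + 59*(-24) = 1]
q=4: r=0, s=-59, t=109   [109*(-59) + 59*(109) = 0]
GCD = 1 with t = -24, so 59*(-24) ≡ 1 (mod 109)
Inverse = -24 mod 109 = 85
Check: 59 * 85 = 5015 ≡ 1 (mod 109)

59^(-1) ≡ 85 (mod 109)


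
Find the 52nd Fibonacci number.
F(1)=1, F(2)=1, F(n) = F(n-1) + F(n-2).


Sequence: 1, 1, 2, 3, 5, 8, 13, 21, 34, 55, 89, 144, 233, 377, 610, 987, 1597, 2584, 4181, 6765, 10946, 17711, 28657, 46368, 75025, 121393, 196418, 317811, 514229, 832040, 1346269, 2178309, 3524578, 5702887, 9227465, 14930352, 24157817, 39088169, 63245986, 102334155, 165580141, 267914296, 433494437, 701408733, 1134903170, 1836311903, 2971215073, 4807526976, 7778742049, 12586269025, 20365011074, 32951280099
F(52) = 32951280099


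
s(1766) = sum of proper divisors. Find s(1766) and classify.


Proper divisors: 1, 2, 883
Sum = 1 + 2 + 883 = 886
886 < 1766 → deficient

s(1766) = 886 (deficient)


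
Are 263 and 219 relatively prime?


Euclidean algorithm:
263 = 1 * 219 + 44
219 = 4 * 44 + 43
44 = 1 * 43 + 1
43 = 43 * 1 + 0
GCD(263, 219) = 1

Yes, coprime (GCD = 1)


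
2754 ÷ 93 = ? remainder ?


2754 = 93 * 29 + 57
Check: 2697 + 57 = 2754

q = 29, r = 57


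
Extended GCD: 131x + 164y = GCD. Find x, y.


Tabular extended Euclidean (each row: r = 131*s + 164*t):
r=131, s=1, t=0
r=164, s=0, t=1
q=0: r=131, s=1, t=0   [131*(1) + 164*(0) = 131]
q=1: r=33, s=-1, t=1   [131*(-1) + 164*(1) = 33]
q=3: r=32, s=4, t=-3   [131*(4) + 164*(-3) = 32]
q=1: r=1, s=-5, t=4   [131*(-5) + 164*(4) = 1]
q=32: r=0, s=164, t=-131   [131*(164) + 164*(-131) = 0]
GCD = 1; from the row with r=1: x=-5, y=4
Check: 131*(-5) + 164*(4) = -655 + 656 = 1

GCD = 1, x = -5, y = 4


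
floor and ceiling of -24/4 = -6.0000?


-24/4 = -6.0000
floor = -6
ceil = -6

floor = -6, ceil = -6


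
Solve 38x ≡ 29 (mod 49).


GCD(38, 49) = 1, unique solution
a^(-1) mod 49 = 40
x = 40 * 29 mod 49 = 33

x ≡ 33 (mod 49)


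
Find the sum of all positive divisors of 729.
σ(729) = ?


Divisors of 729: 1, 3, 9, 27, 81, 243, 729
Sum = 1 + 3 + 9 + 27 + 81 + 243 + 729 = 1093

σ(729) = 1093


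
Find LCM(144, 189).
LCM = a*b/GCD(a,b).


GCD(144, 189) = 9
LCM = 144*189/9 = 27216/9 = 3024

LCM = 3024


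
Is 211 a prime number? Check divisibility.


Check divisors up to sqrt(211) = 14.5258
No divisors found.
211 is prime.

Yes, 211 is prime


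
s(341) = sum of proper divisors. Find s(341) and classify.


Proper divisors: 1, 11, 31
Sum = 1 + 11 + 31 = 43
43 < 341 → deficient

s(341) = 43 (deficient)


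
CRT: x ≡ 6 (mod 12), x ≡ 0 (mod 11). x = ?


M = 12*11 = 132
M1 = M/12 = 11, M2 = M/11 = 12
M1^(-1) mod 12 = 11, M2^(-1) mod 11 = 1
x = 6*11*11 + 0*12*1 = 726
726 mod 132 = 66
Check: 66 mod 12 = 6 ✓, 66 mod 11 = 0 ✓

x ≡ 66 (mod 132)


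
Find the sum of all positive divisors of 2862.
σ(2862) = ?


Divisors of 2862: 1, 2, 3, 6, 9, 18, 27, 53, 54, 106, 159, 318, 477, 954, 1431, 2862
Sum = 1 + 2 + 3 + 6 + 9 + 18 + 27 + 53 + 54 + 106 + 159 + 318 + 477 + 954 + 1431 + 2862 = 6480

σ(2862) = 6480


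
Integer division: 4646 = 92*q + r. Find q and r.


4646 = 92 * 50 + 46
Check: 4600 + 46 = 4646

q = 50, r = 46


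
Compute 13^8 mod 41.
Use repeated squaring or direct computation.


13^1 mod 41 = 13
13^2 mod 41 = 5
13^3 mod 41 = 24
13^4 mod 41 = 25
13^5 mod 41 = 38
13^6 mod 41 = 2
13^7 mod 41 = 26
13^8 mod 41 = 10


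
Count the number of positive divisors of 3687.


3687 = 3^1 × 1229^1
d(3687) = (1+1) × (1+1) = 4

4 divisors


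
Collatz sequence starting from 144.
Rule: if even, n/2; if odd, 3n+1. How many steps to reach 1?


144 → 72 → 36 → 18 → 9 → 28 → 14 → 7 → 22 → 11 → 34 → 17 → 52 → 26 → 13 → 40 → 20 → 10 → 5 → 16 → 8 → 4 → 2 → 1
Total steps = 23

23 steps


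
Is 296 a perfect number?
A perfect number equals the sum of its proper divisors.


Proper divisors of 296: 1, 2, 4, 8, 37, 74, 148
Sum = 1 + 2 + 4 + 8 + 37 + 74 + 148 = 274

No, 296 is not perfect (274 ≠ 296)


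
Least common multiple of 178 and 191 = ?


GCD(178, 191) = 1
LCM = 178*191/1 = 33998/1 = 33998

LCM = 33998


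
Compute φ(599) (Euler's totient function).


599 = 599
Prime factors: 599
φ(599) = 599 × (1-1/599)
= 599 × 598/599 = 598

φ(599) = 598


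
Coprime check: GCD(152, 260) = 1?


Euclidean algorithm:
260 = 1 * 152 + 108
152 = 1 * 108 + 44
108 = 2 * 44 + 20
44 = 2 * 20 + 4
20 = 5 * 4 + 0
GCD(152, 260) = 4

No, not coprime (GCD = 4)


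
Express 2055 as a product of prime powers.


2055 / 3 = 685
685 / 5 = 137
137 / 137 = 1
2055 = 3 × 5 × 137


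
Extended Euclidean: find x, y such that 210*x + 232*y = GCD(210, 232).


Tabular extended Euclidean (each row: r = 210*s + 232*t):
r=210, s=1, t=0
r=232, s=0, t=1
q=0: r=210, s=1, t=0   [210*(1) + 232*(0) = 210]
q=1: r=22, s=-1, t=1   [210*(-1) + 232*(1) = 22]
q=9: r=12, s=10, t=-9   [210*(10) + 232*(-9) = 12]
q=1: r=10, s=-11, t=10   [210*(-11) + 232*(10) = 10]
q=1: r=2, s=21, t=-19   [210*(21) + 232*(-19) = 2]
q=5: r=0, s=-116, t=105   [210*(-116) + 232*(105) = 0]
GCD = 2; from the row with r=2: x=21, y=-19
Check: 210*(21) + 232*(-19) = 4410 - 4408 = 2

GCD = 2, x = 21, y = -19


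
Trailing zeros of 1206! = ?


floor(1206/5) = 241
floor(1206/25) = 48
floor(1206/125) = 9
floor(1206/625) = 1
Total = 299

299 trailing zeros


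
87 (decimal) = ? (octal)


87 (base 10) = 87 (decimal)
87 (decimal) = 127 (base 8)


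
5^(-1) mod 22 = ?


Use the extended Euclidean algorithm on (22, 5); each row r = 22*s + 5*t:
r=22, s=1, t=0
r=5, s=0, t=1
q=4: r=2, s=1, t=-4   [22*(1) + 5*(-4) = 2]
q=2: r=1, s=-2, t=9   [22*(-2) + 5*(9) = 1]
q=2: r=0, s=5, t=-22   [22*(5) + 5*(-22) = 0]
GCD = 1 with t = 9, so 5*(9) ≡ 1 (mod 22)
Inverse = 9 mod 22 = 9
Check: 5 * 9 = 45 ≡ 1 (mod 22)

5^(-1) ≡ 9 (mod 22)


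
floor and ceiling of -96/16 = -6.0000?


-96/16 = -6.0000
floor = -6
ceil = -6

floor = -6, ceil = -6


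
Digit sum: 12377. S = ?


1 + 2 + 3 + 7 + 7 = 20


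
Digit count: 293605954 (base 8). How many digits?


293605954 in base 8 = 2140011102
Number of digits = 10

10 digits (base 8)


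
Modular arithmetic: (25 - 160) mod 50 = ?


25 - 160 = -135
-135 mod 50 = 15


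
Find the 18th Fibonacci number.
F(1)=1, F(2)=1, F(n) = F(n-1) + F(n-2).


Sequence: 1, 1, 2, 3, 5, 8, 13, 21, 34, 55, 89, 144, 233, 377, 610, 987, 1597, 2584
F(18) = 2584


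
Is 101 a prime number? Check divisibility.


Check divisors up to sqrt(101) = 10.0499
No divisors found.
101 is prime.

Yes, 101 is prime


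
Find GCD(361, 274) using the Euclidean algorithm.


361 = 1 * 274 + 87
274 = 3 * 87 + 13
87 = 6 * 13 + 9
13 = 1 * 9 + 4
9 = 2 * 4 + 1
4 = 4 * 1 + 0
GCD = 1


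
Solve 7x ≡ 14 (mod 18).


GCD(7, 18) = 1, unique solution
a^(-1) mod 18 = 13
x = 13 * 14 mod 18 = 2

x ≡ 2 (mod 18)


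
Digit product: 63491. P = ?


6 × 3 × 4 × 9 × 1 = 648


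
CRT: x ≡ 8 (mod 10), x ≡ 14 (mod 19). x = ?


M = 10*19 = 190
M1 = M/10 = 19, M2 = M/19 = 10
M1^(-1) mod 10 = 9, M2^(-1) mod 19 = 2
x = 8*19*9 + 14*10*2 = 1648
1648 mod 190 = 128
Check: 128 mod 10 = 8 ✓, 128 mod 19 = 14 ✓

x ≡ 128 (mod 190)


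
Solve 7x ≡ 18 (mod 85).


GCD(7, 85) = 1, unique solution
a^(-1) mod 85 = 73
x = 73 * 18 mod 85 = 39

x ≡ 39 (mod 85)


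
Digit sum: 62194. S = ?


6 + 2 + 1 + 9 + 4 = 22


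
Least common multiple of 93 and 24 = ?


GCD(93, 24) = 3
LCM = 93*24/3 = 2232/3 = 744

LCM = 744


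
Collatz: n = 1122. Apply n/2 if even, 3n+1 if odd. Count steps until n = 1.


1122 → 561 → 1684 → 842 → 421 → 1264 → 632 → 316 → 158 → 79 → 238 → 119 → 358 → 179 → 538 → 269 → 808 → 404 → 202 → 101 → 304 → 152 → 76 → 38 → 19 → 58 → 29 → 88 → 44 → 22 → 11 → 34 → 17 → 52 → 26 → 13 → 40 → 20 → 10 → 5 → 16 → 8 → 4 → 2 → 1
Total steps = 44

44 steps


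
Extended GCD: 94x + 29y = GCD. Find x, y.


Tabular extended Euclidean (each row: r = 94*s + 29*t):
r=94, s=1, t=0
r=29, s=0, t=1
q=3: r=7, s=1, t=-3   [94*(1) + 29*(-3) = 7]
q=4: r=1, s=-4, t=13   [94*(-4) + 29*(13) = 1]
q=7: r=0, s=29, t=-94   [94*(29) + 29*(-94) = 0]
GCD = 1; from the row with r=1: x=-4, y=13
Check: 94*(-4) + 29*(13) = -376 + 377 = 1

GCD = 1, x = -4, y = 13


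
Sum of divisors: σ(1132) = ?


Divisors of 1132: 1, 2, 4, 283, 566, 1132
Sum = 1 + 2 + 4 + 283 + 566 + 1132 = 1988

σ(1132) = 1988


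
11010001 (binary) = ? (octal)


11010001 (base 2) = 209 (decimal)
209 (decimal) = 321 (base 8)


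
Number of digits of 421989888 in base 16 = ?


421989888 in base 16 = 19270E00
Number of digits = 8

8 digits (base 16)


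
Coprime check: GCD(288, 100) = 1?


Euclidean algorithm:
288 = 2 * 100 + 88
100 = 1 * 88 + 12
88 = 7 * 12 + 4
12 = 3 * 4 + 0
GCD(288, 100) = 4

No, not coprime (GCD = 4)


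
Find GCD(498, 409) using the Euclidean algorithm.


498 = 1 * 409 + 89
409 = 4 * 89 + 53
89 = 1 * 53 + 36
53 = 1 * 36 + 17
36 = 2 * 17 + 2
17 = 8 * 2 + 1
2 = 2 * 1 + 0
GCD = 1


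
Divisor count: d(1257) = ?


1257 = 3^1 × 419^1
d(1257) = (1+1) × (1+1) = 4

4 divisors


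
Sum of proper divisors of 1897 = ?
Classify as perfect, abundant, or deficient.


Proper divisors: 1, 7, 271
Sum = 1 + 7 + 271 = 279
279 < 1897 → deficient

s(1897) = 279 (deficient)


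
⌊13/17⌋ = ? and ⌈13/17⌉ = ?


13/17 = 0.7647
floor = 0
ceil = 1

floor = 0, ceil = 1


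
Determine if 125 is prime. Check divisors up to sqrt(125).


125 / 5 = 25 (exact division)
125 is NOT prime.

No, 125 is not prime


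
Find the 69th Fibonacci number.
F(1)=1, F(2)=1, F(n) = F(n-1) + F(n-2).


Sequence: 1, 1, 2, 3, 5, 8, 13, 21, 34, 55, 89, 144, 233, 377, 610, 987, 1597, 2584, 4181, 6765, 10946, 17711, 28657, 46368, 75025, 121393, 196418, 317811, 514229, 832040, 1346269, 2178309, 3524578, 5702887, 9227465, 14930352, 24157817, 39088169, 63245986, 102334155, 165580141, 267914296, 433494437, 701408733, 1134903170, 1836311903, 2971215073, 4807526976, 7778742049, 12586269025, 20365011074, 32951280099, 53316291173, 86267571272, 139583862445, 225851433717, 365435296162, 591286729879, 956722026041, 1548008755920, 2504730781961, 4052739537881, 6557470319842, 10610209857723, 17167680177565, 27777890035288, 44945570212853, 72723460248141, 117669030460994
F(69) = 117669030460994


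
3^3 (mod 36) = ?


3^1 mod 36 = 3
3^2 mod 36 = 9
3^3 mod 36 = 27


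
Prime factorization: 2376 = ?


2376 / 2 = 1188
1188 / 2 = 594
594 / 2 = 297
297 / 3 = 99
99 / 3 = 33
33 / 3 = 11
11 / 11 = 1
2376 = 2^3 × 3^3 × 11


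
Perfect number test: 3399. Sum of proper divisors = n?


Proper divisors of 3399: 1, 3, 11, 33, 103, 309, 1133
Sum = 1 + 3 + 11 + 33 + 103 + 309 + 1133 = 1593

No, 3399 is not perfect (1593 ≠ 3399)


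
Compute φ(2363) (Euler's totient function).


2363 = 17 × 139
Prime factors: 17, 139
φ(2363) = 2363 × (1-1/17) × (1-1/139)
= 2363 × 16/17 × 138/139 = 2208

φ(2363) = 2208


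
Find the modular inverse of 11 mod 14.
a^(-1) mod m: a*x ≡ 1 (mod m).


Use the extended Euclidean algorithm on (14, 11); each row r = 14*s + 11*t:
r=14, s=1, t=0
r=11, s=0, t=1
q=1: r=3, s=1, t=-1   [14*(1) + 11*(-1) = 3]
q=3: r=2, s=-3, t=4   [14*(-3) + 11*(4) = 2]
q=1: r=1, s=4, t=-5   [14*(4) + 11*(-5) = 1]
q=2: r=0, s=-11, t=14   [14*(-11) + 11*(14) = 0]
GCD = 1 with t = -5, so 11*(-5) ≡ 1 (mod 14)
Inverse = -5 mod 14 = 9
Check: 11 * 9 = 99 ≡ 1 (mod 14)

11^(-1) ≡ 9 (mod 14)


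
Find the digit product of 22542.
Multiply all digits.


2 × 2 × 5 × 4 × 2 = 160


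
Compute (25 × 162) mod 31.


25 × 162 = 4050
4050 mod 31 = 20


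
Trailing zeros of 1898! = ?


floor(1898/5) = 379
floor(1898/25) = 75
floor(1898/125) = 15
floor(1898/625) = 3
Total = 472

472 trailing zeros


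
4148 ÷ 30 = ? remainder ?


4148 = 30 * 138 + 8
Check: 4140 + 8 = 4148

q = 138, r = 8


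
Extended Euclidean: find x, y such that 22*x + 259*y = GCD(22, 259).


Tabular extended Euclidean (each row: r = 22*s + 259*t):
r=22, s=1, t=0
r=259, s=0, t=1
q=0: r=22, s=1, t=0   [22*(1) + 259*(0) = 22]
q=11: r=17, s=-11, t=1   [22*(-11) + 259*(1) = 17]
q=1: r=5, s=12, t=-1   [22*(12) + 259*(-1) = 5]
q=3: r=2, s=-47, t=4   [22*(-47) + 259*(4) = 2]
q=2: r=1, s=106, t=-9   [22*(106) + 259*(-9) = 1]
q=2: r=0, s=-259, t=22   [22*(-259) + 259*(22) = 0]
GCD = 1; from the row with r=1: x=106, y=-9
Check: 22*(106) + 259*(-9) = 2332 - 2331 = 1

GCD = 1, x = 106, y = -9


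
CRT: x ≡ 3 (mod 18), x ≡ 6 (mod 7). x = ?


M = 18*7 = 126
M1 = M/18 = 7, M2 = M/7 = 18
M1^(-1) mod 18 = 13, M2^(-1) mod 7 = 2
x = 3*7*13 + 6*18*2 = 489
489 mod 126 = 111
Check: 111 mod 18 = 3 ✓, 111 mod 7 = 6 ✓

x ≡ 111 (mod 126)


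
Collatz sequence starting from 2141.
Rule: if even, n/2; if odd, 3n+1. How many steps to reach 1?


2141 → 6424 → 3212 → 1606 → 803 → 2410 → 1205 → 3616 → 1808 → 904 → 452 → 226 → 113 → 340 → 170 → 85 → 256 → 128 → 64 → 32 → 16 → 8 → 4 → 2 → 1
Total steps = 24

24 steps


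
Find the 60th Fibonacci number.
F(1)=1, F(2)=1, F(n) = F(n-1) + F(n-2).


Sequence: 1, 1, 2, 3, 5, 8, 13, 21, 34, 55, 89, 144, 233, 377, 610, 987, 1597, 2584, 4181, 6765, 10946, 17711, 28657, 46368, 75025, 121393, 196418, 317811, 514229, 832040, 1346269, 2178309, 3524578, 5702887, 9227465, 14930352, 24157817, 39088169, 63245986, 102334155, 165580141, 267914296, 433494437, 701408733, 1134903170, 1836311903, 2971215073, 4807526976, 7778742049, 12586269025, 20365011074, 32951280099, 53316291173, 86267571272, 139583862445, 225851433717, 365435296162, 591286729879, 956722026041, 1548008755920
F(60) = 1548008755920


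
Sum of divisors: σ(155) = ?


Divisors of 155: 1, 5, 31, 155
Sum = 1 + 5 + 31 + 155 = 192

σ(155) = 192


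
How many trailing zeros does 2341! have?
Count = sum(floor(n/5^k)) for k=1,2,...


floor(2341/5) = 468
floor(2341/25) = 93
floor(2341/125) = 18
floor(2341/625) = 3
Total = 582

582 trailing zeros


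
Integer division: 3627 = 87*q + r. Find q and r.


3627 = 87 * 41 + 60
Check: 3567 + 60 = 3627

q = 41, r = 60


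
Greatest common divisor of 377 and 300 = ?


377 = 1 * 300 + 77
300 = 3 * 77 + 69
77 = 1 * 69 + 8
69 = 8 * 8 + 5
8 = 1 * 5 + 3
5 = 1 * 3 + 2
3 = 1 * 2 + 1
2 = 2 * 1 + 0
GCD = 1


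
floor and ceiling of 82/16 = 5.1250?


82/16 = 5.1250
floor = 5
ceil = 6

floor = 5, ceil = 6


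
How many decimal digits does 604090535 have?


604090535 has 9 digits in base 10
floor(log10(604090535)) + 1 = floor(8.7811) + 1 = 9

9 digits (base 10)


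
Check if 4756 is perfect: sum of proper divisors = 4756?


Proper divisors of 4756: 1, 2, 4, 29, 41, 58, 82, 116, 164, 1189, 2378
Sum = 1 + 2 + 4 + 29 + 41 + 58 + 82 + 116 + 164 + 1189 + 2378 = 4064

No, 4756 is not perfect (4064 ≠ 4756)


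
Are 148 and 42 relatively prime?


Euclidean algorithm:
148 = 3 * 42 + 22
42 = 1 * 22 + 20
22 = 1 * 20 + 2
20 = 10 * 2 + 0
GCD(148, 42) = 2

No, not coprime (GCD = 2)


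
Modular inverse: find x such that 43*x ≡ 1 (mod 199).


Use the extended Euclidean algorithm on (199, 43); each row r = 199*s + 43*t:
r=199, s=1, t=0
r=43, s=0, t=1
q=4: r=27, s=1, t=-4   [199*(1) + 43*(-4) = 27]
q=1: r=16, s=-1, t=5   [199*(-1) + 43*(5) = 16]
q=1: r=11, s=2, t=-9   [199*(2) + 43*(-9) = 11]
q=1: r=5, s=-3, t=14   [199*(-3) + 43*(14) = 5]
q=2: r=1, s=8, t=-37   [199*(8) + 43*(-37) = 1]
q=5: r=0, s=-43, t=199   [199*(-43) + 43*(199) = 0]
GCD = 1 with t = -37, so 43*(-37) ≡ 1 (mod 199)
Inverse = -37 mod 199 = 162
Check: 43 * 162 = 6966 ≡ 1 (mod 199)

43^(-1) ≡ 162 (mod 199)


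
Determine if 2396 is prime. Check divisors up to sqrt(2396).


2396 / 2 = 1198 (exact division)
2396 is NOT prime.

No, 2396 is not prime


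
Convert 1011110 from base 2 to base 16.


1011110 (base 2) = 94 (decimal)
94 (decimal) = 5E (base 16)


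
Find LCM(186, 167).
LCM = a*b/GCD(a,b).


GCD(186, 167) = 1
LCM = 186*167/1 = 31062/1 = 31062

LCM = 31062


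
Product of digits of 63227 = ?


6 × 3 × 2 × 2 × 7 = 504


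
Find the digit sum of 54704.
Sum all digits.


5 + 4 + 7 + 0 + 4 = 20


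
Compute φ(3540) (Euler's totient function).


3540 = 2^2 × 3 × 5 × 59
Prime factors: 2, 3, 5, 59
φ(3540) = 3540 × (1-1/2) × (1-1/3) × (1-1/5) × (1-1/59)
= 3540 × 1/2 × 2/3 × 4/5 × 58/59 = 928

φ(3540) = 928


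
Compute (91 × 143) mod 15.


91 × 143 = 13013
13013 mod 15 = 8


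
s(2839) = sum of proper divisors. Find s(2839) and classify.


Proper divisors: 1, 17, 167
Sum = 1 + 17 + 167 = 185
185 < 2839 → deficient

s(2839) = 185 (deficient)


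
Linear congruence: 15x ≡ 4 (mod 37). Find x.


GCD(15, 37) = 1, unique solution
a^(-1) mod 37 = 5
x = 5 * 4 mod 37 = 20

x ≡ 20 (mod 37)


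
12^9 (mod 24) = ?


12^1 mod 24 = 12
12^2 mod 24 = 0
12^3 mod 24 = 0
12^4 mod 24 = 0
12^5 mod 24 = 0
12^6 mod 24 = 0
12^7 mod 24 = 0
12^8 mod 24 = 0
12^9 mod 24 = 0


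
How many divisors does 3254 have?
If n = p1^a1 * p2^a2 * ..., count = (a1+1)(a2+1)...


3254 = 2^1 × 1627^1
d(3254) = (1+1) × (1+1) = 4

4 divisors


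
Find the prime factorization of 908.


908 / 2 = 454
454 / 2 = 227
227 / 227 = 1
908 = 2^2 × 227


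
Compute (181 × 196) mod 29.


181 × 196 = 35476
35476 mod 29 = 9


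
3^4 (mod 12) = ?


3^1 mod 12 = 3
3^2 mod 12 = 9
3^3 mod 12 = 3
3^4 mod 12 = 9


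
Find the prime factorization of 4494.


4494 / 2 = 2247
2247 / 3 = 749
749 / 7 = 107
107 / 107 = 1
4494 = 2 × 3 × 7 × 107


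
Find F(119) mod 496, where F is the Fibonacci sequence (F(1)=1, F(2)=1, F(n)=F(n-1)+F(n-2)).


F(k) mod 496 for k=1..119:
1, 1, 2, 3, 5, 8, 13, 21, 34, 55, 89, 144, 233, 377, 114, 491, 109, 104, 213, 317, 34, 351, 385, 240, 129, 369, 2, 371, 373, 248, 125, 373, 2, 375, 377, 256, 137, 393, 34, 427, 461, 392, 357, 253, 114, 367, 481, 352, 337, 193, 34, 227, 261, 488, 253, 245, 2, 247, 249, 0, 249, 249, 2, 251, 253, 8, 261, 269, 34, 303, 337, 144, 481, 129, 114, 243, 357, 104, 461, 69, 34, 103, 137, 240, 377, 121, 2, 123, 125, 248, 373, 125, 2, 127, 129, 256, 385, 145, 34, 179, 213, 392, 109, 5, 114, 119, 233, 352, 89, 441, 34, 475, 13, 488, 5, 493, 2, 495, 1
F(119) mod 496 = 1


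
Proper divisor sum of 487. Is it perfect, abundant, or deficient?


Proper divisors: 1
Sum = 1 = 1
1 < 487 → deficient

s(487) = 1 (deficient)


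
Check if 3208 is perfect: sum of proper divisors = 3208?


Proper divisors of 3208: 1, 2, 4, 8, 401, 802, 1604
Sum = 1 + 2 + 4 + 8 + 401 + 802 + 1604 = 2822

No, 3208 is not perfect (2822 ≠ 3208)


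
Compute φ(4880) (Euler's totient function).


4880 = 2^4 × 5 × 61
Prime factors: 2, 5, 61
φ(4880) = 4880 × (1-1/2) × (1-1/5) × (1-1/61)
= 4880 × 1/2 × 4/5 × 60/61 = 1920

φ(4880) = 1920


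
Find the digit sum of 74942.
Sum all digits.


7 + 4 + 9 + 4 + 2 = 26


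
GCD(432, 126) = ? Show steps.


432 = 3 * 126 + 54
126 = 2 * 54 + 18
54 = 3 * 18 + 0
GCD = 18


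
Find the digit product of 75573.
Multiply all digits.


7 × 5 × 5 × 7 × 3 = 3675


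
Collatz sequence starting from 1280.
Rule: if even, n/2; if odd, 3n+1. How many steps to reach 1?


1280 → 640 → 320 → 160 → 80 → 40 → 20 → 10 → 5 → 16 → 8 → 4 → 2 → 1
Total steps = 13

13 steps


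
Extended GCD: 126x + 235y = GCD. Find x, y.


Tabular extended Euclidean (each row: r = 126*s + 235*t):
r=126, s=1, t=0
r=235, s=0, t=1
q=0: r=126, s=1, t=0   [126*(1) + 235*(0) = 126]
q=1: r=109, s=-1, t=1   [126*(-1) + 235*(1) = 109]
q=1: r=17, s=2, t=-1   [126*(2) + 235*(-1) = 17]
q=6: r=7, s=-13, t=7   [126*(-13) + 235*(7) = 7]
q=2: r=3, s=28, t=-15   [126*(28) + 235*(-15) = 3]
q=2: r=1, s=-69, t=37   [126*(-69) + 235*(37) = 1]
q=3: r=0, s=235, t=-126   [126*(235) + 235*(-126) = 0]
GCD = 1; from the row with r=1: x=-69, y=37
Check: 126*(-69) + 235*(37) = -8694 + 8695 = 1

GCD = 1, x = -69, y = 37


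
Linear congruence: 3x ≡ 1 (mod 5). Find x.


GCD(3, 5) = 1, unique solution
a^(-1) mod 5 = 2
x = 2 * 1 mod 5 = 2

x ≡ 2 (mod 5)


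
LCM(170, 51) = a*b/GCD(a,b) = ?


GCD(170, 51) = 17
LCM = 170*51/17 = 8670/17 = 510

LCM = 510


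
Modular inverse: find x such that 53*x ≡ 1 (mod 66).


Use the extended Euclidean algorithm on (66, 53); each row r = 66*s + 53*t:
r=66, s=1, t=0
r=53, s=0, t=1
q=1: r=13, s=1, t=-1   [66*(1) + 53*(-1) = 13]
q=4: r=1, s=-4, t=5   [66*(-4) + 53*(5) = 1]
q=13: r=0, s=53, t=-66   [66*(53) + 53*(-66) = 0]
GCD = 1 with t = 5, so 53*(5) ≡ 1 (mod 66)
Inverse = 5 mod 66 = 5
Check: 53 * 5 = 265 ≡ 1 (mod 66)

53^(-1) ≡ 5 (mod 66)


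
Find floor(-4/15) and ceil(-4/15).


-4/15 = -0.2667
floor = -1
ceil = 0

floor = -1, ceil = 0


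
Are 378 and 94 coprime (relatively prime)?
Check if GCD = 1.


Euclidean algorithm:
378 = 4 * 94 + 2
94 = 47 * 2 + 0
GCD(378, 94) = 2

No, not coprime (GCD = 2)


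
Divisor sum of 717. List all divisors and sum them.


Divisors of 717: 1, 3, 239, 717
Sum = 1 + 3 + 239 + 717 = 960

σ(717) = 960


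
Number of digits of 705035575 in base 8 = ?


705035575 in base 8 = 5201376467
Number of digits = 10

10 digits (base 8)


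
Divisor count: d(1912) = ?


1912 = 2^3 × 239^1
d(1912) = (3+1) × (1+1) = 8

8 divisors


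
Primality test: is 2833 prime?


Check divisors up to sqrt(2833) = 53.2259
No divisors found.
2833 is prime.

Yes, 2833 is prime


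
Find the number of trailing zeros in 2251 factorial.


floor(2251/5) = 450
floor(2251/25) = 90
floor(2251/125) = 18
floor(2251/625) = 3
Total = 561

561 trailing zeros


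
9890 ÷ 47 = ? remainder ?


9890 = 47 * 210 + 20
Check: 9870 + 20 = 9890

q = 210, r = 20


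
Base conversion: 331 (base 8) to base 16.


331 (base 8) = 217 (decimal)
217 (decimal) = D9 (base 16)


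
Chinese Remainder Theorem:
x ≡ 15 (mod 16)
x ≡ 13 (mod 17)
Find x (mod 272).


M = 16*17 = 272
M1 = M/16 = 17, M2 = M/17 = 16
M1^(-1) mod 16 = 1, M2^(-1) mod 17 = 16
x = 15*17*1 + 13*16*16 = 3583
3583 mod 272 = 47
Check: 47 mod 16 = 15 ✓, 47 mod 17 = 13 ✓

x ≡ 47 (mod 272)


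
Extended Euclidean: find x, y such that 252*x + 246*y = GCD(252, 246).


Tabular extended Euclidean (each row: r = 252*s + 246*t):
r=252, s=1, t=0
r=246, s=0, t=1
q=1: r=6, s=1, t=-1   [252*(1) + 246*(-1) = 6]
q=41: r=0, s=-41, t=42   [252*(-41) + 246*(42) = 0]
GCD = 6; from the row with r=6: x=1, y=-1
Check: 252*(1) + 246*(-1) = 252 - 246 = 6

GCD = 6, x = 1, y = -1


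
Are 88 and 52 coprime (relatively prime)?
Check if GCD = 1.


Euclidean algorithm:
88 = 1 * 52 + 36
52 = 1 * 36 + 16
36 = 2 * 16 + 4
16 = 4 * 4 + 0
GCD(88, 52) = 4

No, not coprime (GCD = 4)


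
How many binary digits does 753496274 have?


753496274 in base 2 = 101100111010010111000011010010
Number of digits = 30

30 digits (base 2)


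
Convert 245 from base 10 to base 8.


245 (base 10) = 245 (decimal)
245 (decimal) = 365 (base 8)


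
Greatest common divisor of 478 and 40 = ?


478 = 11 * 40 + 38
40 = 1 * 38 + 2
38 = 19 * 2 + 0
GCD = 2


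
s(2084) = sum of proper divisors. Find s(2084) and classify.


Proper divisors: 1, 2, 4, 521, 1042
Sum = 1 + 2 + 4 + 521 + 1042 = 1570
1570 < 2084 → deficient

s(2084) = 1570 (deficient)


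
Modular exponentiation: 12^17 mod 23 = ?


12^1 mod 23 = 12
12^2 mod 23 = 6
12^3 mod 23 = 3
12^4 mod 23 = 13
12^5 mod 23 = 18
12^6 mod 23 = 9
12^7 mod 23 = 16
12^8 mod 23 = 8
12^9 mod 23 = 4
12^10 mod 23 = 2
12^11 mod 23 = 1
12^12 mod 23 = 12
12^13 mod 23 = 6
12^14 mod 23 = 3
12^15 mod 23 = 13
12^16 mod 23 = 18
12^17 mod 23 = 9


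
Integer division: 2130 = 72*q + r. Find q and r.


2130 = 72 * 29 + 42
Check: 2088 + 42 = 2130

q = 29, r = 42


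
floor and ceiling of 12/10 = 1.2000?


12/10 = 1.2000
floor = 1
ceil = 2

floor = 1, ceil = 2


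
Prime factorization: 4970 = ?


4970 / 2 = 2485
2485 / 5 = 497
497 / 7 = 71
71 / 71 = 1
4970 = 2 × 5 × 7 × 71


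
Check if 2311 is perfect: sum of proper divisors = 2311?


Proper divisors of 2311: 1
Sum = 1 = 1

No, 2311 is not perfect (1 ≠ 2311)


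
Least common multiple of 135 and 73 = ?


GCD(135, 73) = 1
LCM = 135*73/1 = 9855/1 = 9855

LCM = 9855


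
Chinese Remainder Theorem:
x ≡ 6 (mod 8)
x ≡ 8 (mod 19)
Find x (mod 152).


M = 8*19 = 152
M1 = M/8 = 19, M2 = M/19 = 8
M1^(-1) mod 8 = 3, M2^(-1) mod 19 = 12
x = 6*19*3 + 8*8*12 = 1110
1110 mod 152 = 46
Check: 46 mod 8 = 6 ✓, 46 mod 19 = 8 ✓

x ≡ 46 (mod 152)


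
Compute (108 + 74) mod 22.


108 + 74 = 182
182 mod 22 = 6


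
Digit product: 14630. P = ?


1 × 4 × 6 × 3 × 0 = 0


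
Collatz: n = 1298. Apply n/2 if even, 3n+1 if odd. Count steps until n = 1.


1298 → 649 → 1948 → 974 → 487 → 1462 → 731 → 2194 → 1097 → 3292 → 1646 → 823 → 2470 → 1235 → 3706 → 1853 → 5560 → 2780 → 1390 → 695 → 2086 → 1043 → 3130 → 1565 → 4696 → 2348 → 1174 → 587 → 1762 → 881 → 2644 → 1322 → 661 → 1984 → 992 → 496 → 248 → 124 → 62 → 31 → 94 → 47 → 142 → 71 → 214 → 107 → 322 → 161 → 484 → 242 → 121 → 364 → 182 → 91 → 274 → 137 → 412 → 206 → 103 → 310 → 155 → 466 → 233 → 700 → 350 → 175 → 526 → 263 → 790 → 395 → 1186 → 593 → 1780 → 890 → 445 → 1336 → 668 → 334 → 167 → 502 → 251 → 754 → 377 → 1132 → 566 → 283 → 850 → 425 → 1276 → 638 → 319 → 958 → 479 → 1438 → 719 → 2158 → 1079 → 3238 → 1619 → 4858 → 2429 → 7288 → 3644 → 1822 → 911 → 2734 → 1367 → 4102 → 2051 → 6154 → 3077 → 9232 → 4616 → 2308 → 1154 → 577 → 1732 → 866 → 433 → 1300 → 650 → 325 → 976 → 488 → 244 → 122 → 61 → 184 → 92 → 46 → 23 → 70 → 35 → 106 → 53 → 160 → 80 → 40 → 20 → 10 → 5 → 16 → 8 → 4 → 2 → 1
Total steps = 145

145 steps


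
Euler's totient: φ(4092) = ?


4092 = 2^2 × 3 × 11 × 31
Prime factors: 2, 3, 11, 31
φ(4092) = 4092 × (1-1/2) × (1-1/3) × (1-1/11) × (1-1/31)
= 4092 × 1/2 × 2/3 × 10/11 × 30/31 = 1200

φ(4092) = 1200


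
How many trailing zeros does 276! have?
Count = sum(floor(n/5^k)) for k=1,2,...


floor(276/5) = 55
floor(276/25) = 11
floor(276/125) = 2
Total = 68

68 trailing zeros


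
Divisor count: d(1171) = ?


1171 = 1171^1
d(1171) = (1+1) = 2

2 divisors


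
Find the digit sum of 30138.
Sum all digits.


3 + 0 + 1 + 3 + 8 = 15


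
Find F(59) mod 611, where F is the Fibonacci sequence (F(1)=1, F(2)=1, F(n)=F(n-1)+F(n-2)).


F(k) mod 611 for k=1..59:
1, 1, 2, 3, 5, 8, 13, 21, 34, 55, 89, 144, 233, 377, 610, 376, 375, 140, 515, 44, 559, 603, 551, 543, 483, 415, 287, 91, 378, 469, 236, 94, 330, 424, 143, 567, 99, 55, 154, 209, 363, 572, 324, 285, 609, 283, 281, 564, 234, 187, 421, 608, 418, 415, 222, 26, 248, 274, 522
F(59) mod 611 = 522


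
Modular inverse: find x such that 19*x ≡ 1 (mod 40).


Use the extended Euclidean algorithm on (40, 19); each row r = 40*s + 19*t:
r=40, s=1, t=0
r=19, s=0, t=1
q=2: r=2, s=1, t=-2   [40*(1) + 19*(-2) = 2]
q=9: r=1, s=-9, t=19   [40*(-9) + 19*(19) = 1]
q=2: r=0, s=19, t=-40   [40*(19) + 19*(-40) = 0]
GCD = 1 with t = 19, so 19*(19) ≡ 1 (mod 40)
Inverse = 19 mod 40 = 19
Check: 19 * 19 = 361 ≡ 1 (mod 40)

19^(-1) ≡ 19 (mod 40)


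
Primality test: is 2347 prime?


Check divisors up to sqrt(2347) = 48.4458
No divisors found.
2347 is prime.

Yes, 2347 is prime


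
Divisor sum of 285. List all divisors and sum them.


Divisors of 285: 1, 3, 5, 15, 19, 57, 95, 285
Sum = 1 + 3 + 5 + 15 + 19 + 57 + 95 + 285 = 480

σ(285) = 480


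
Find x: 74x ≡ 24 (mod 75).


GCD(74, 75) = 1, unique solution
a^(-1) mod 75 = 74
x = 74 * 24 mod 75 = 51

x ≡ 51 (mod 75)


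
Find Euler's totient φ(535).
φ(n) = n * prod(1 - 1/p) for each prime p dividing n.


535 = 5 × 107
Prime factors: 5, 107
φ(535) = 535 × (1-1/5) × (1-1/107)
= 535 × 4/5 × 106/107 = 424

φ(535) = 424


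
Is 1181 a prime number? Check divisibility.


Check divisors up to sqrt(1181) = 34.3657
No divisors found.
1181 is prime.

Yes, 1181 is prime


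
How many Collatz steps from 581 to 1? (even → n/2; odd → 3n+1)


581 → 1744 → 872 → 436 → 218 → 109 → 328 → 164 → 82 → 41 → 124 → 62 → 31 → 94 → 47 → 142 → 71 → 214 → 107 → 322 → 161 → 484 → 242 → 121 → 364 → 182 → 91 → 274 → 137 → 412 → 206 → 103 → 310 → 155 → 466 → 233 → 700 → 350 → 175 → 526 → 263 → 790 → 395 → 1186 → 593 → 1780 → 890 → 445 → 1336 → 668 → 334 → 167 → 502 → 251 → 754 → 377 → 1132 → 566 → 283 → 850 → 425 → 1276 → 638 → 319 → 958 → 479 → 1438 → 719 → 2158 → 1079 → 3238 → 1619 → 4858 → 2429 → 7288 → 3644 → 1822 → 911 → 2734 → 1367 → 4102 → 2051 → 6154 → 3077 → 9232 → 4616 → 2308 → 1154 → 577 → 1732 → 866 → 433 → 1300 → 650 → 325 → 976 → 488 → 244 → 122 → 61 → 184 → 92 → 46 → 23 → 70 → 35 → 106 → 53 → 160 → 80 → 40 → 20 → 10 → 5 → 16 → 8 → 4 → 2 → 1
Total steps = 118

118 steps


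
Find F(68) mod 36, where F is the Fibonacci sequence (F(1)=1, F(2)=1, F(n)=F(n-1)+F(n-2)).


F(k) mod 36 for k=1..68:
1, 1, 2, 3, 5, 8, 13, 21, 34, 19, 17, 0, 17, 17, 34, 15, 13, 28, 5, 33, 2, 35, 1, 0, 1, 1, 2, 3, 5, 8, 13, 21, 34, 19, 17, 0, 17, 17, 34, 15, 13, 28, 5, 33, 2, 35, 1, 0, 1, 1, 2, 3, 5, 8, 13, 21, 34, 19, 17, 0, 17, 17, 34, 15, 13, 28, 5, 33
F(68) mod 36 = 33


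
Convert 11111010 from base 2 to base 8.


11111010 (base 2) = 250 (decimal)
250 (decimal) = 372 (base 8)


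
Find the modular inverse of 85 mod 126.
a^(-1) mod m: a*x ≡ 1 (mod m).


Use the extended Euclidean algorithm on (126, 85); each row r = 126*s + 85*t:
r=126, s=1, t=0
r=85, s=0, t=1
q=1: r=41, s=1, t=-1   [126*(1) + 85*(-1) = 41]
q=2: r=3, s=-2, t=3   [126*(-2) + 85*(3) = 3]
q=13: r=2, s=27, t=-40   [126*(27) + 85*(-40) = 2]
q=1: r=1, s=-29, t=43   [126*(-29) + 85*(43) = 1]
q=2: r=0, s=85, t=-126   [126*(85) + 85*(-126) = 0]
GCD = 1 with t = 43, so 85*(43) ≡ 1 (mod 126)
Inverse = 43 mod 126 = 43
Check: 85 * 43 = 3655 ≡ 1 (mod 126)

85^(-1) ≡ 43 (mod 126)


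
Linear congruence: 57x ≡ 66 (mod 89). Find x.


GCD(57, 89) = 1, unique solution
a^(-1) mod 89 = 25
x = 25 * 66 mod 89 = 48

x ≡ 48 (mod 89)


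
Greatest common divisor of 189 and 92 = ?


189 = 2 * 92 + 5
92 = 18 * 5 + 2
5 = 2 * 2 + 1
2 = 2 * 1 + 0
GCD = 1


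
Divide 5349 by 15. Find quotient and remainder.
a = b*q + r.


5349 = 15 * 356 + 9
Check: 5340 + 9 = 5349

q = 356, r = 9


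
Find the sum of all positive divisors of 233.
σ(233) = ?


Divisors of 233: 1, 233
Sum = 1 + 233 = 234

σ(233) = 234


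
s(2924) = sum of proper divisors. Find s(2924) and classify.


Proper divisors: 1, 2, 4, 17, 34, 43, 68, 86, 172, 731, 1462
Sum = 1 + 2 + 4 + 17 + 34 + 43 + 68 + 86 + 172 + 731 + 1462 = 2620
2620 < 2924 → deficient

s(2924) = 2620 (deficient)


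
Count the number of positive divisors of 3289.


3289 = 11^1 × 13^1 × 23^1
d(3289) = (1+1) × (1+1) × (1+1) = 8

8 divisors


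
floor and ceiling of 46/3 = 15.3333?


46/3 = 15.3333
floor = 15
ceil = 16

floor = 15, ceil = 16


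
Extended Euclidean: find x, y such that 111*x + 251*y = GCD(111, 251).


Tabular extended Euclidean (each row: r = 111*s + 251*t):
r=111, s=1, t=0
r=251, s=0, t=1
q=0: r=111, s=1, t=0   [111*(1) + 251*(0) = 111]
q=2: r=29, s=-2, t=1   [111*(-2) + 251*(1) = 29]
q=3: r=24, s=7, t=-3   [111*(7) + 251*(-3) = 24]
q=1: r=5, s=-9, t=4   [111*(-9) + 251*(4) = 5]
q=4: r=4, s=43, t=-19   [111*(43) + 251*(-19) = 4]
q=1: r=1, s=-52, t=23   [111*(-52) + 251*(23) = 1]
q=4: r=0, s=251, t=-111   [111*(251) + 251*(-111) = 0]
GCD = 1; from the row with r=1: x=-52, y=23
Check: 111*(-52) + 251*(23) = -5772 + 5773 = 1

GCD = 1, x = -52, y = 23


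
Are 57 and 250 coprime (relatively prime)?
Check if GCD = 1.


Euclidean algorithm:
250 = 4 * 57 + 22
57 = 2 * 22 + 13
22 = 1 * 13 + 9
13 = 1 * 9 + 4
9 = 2 * 4 + 1
4 = 4 * 1 + 0
GCD(57, 250) = 1

Yes, coprime (GCD = 1)


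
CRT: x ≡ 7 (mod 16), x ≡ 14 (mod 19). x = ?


M = 16*19 = 304
M1 = M/16 = 19, M2 = M/19 = 16
M1^(-1) mod 16 = 11, M2^(-1) mod 19 = 6
x = 7*19*11 + 14*16*6 = 2807
2807 mod 304 = 71
Check: 71 mod 16 = 7 ✓, 71 mod 19 = 14 ✓

x ≡ 71 (mod 304)


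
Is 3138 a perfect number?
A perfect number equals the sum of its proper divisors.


Proper divisors of 3138: 1, 2, 3, 6, 523, 1046, 1569
Sum = 1 + 2 + 3 + 6 + 523 + 1046 + 1569 = 3150

No, 3138 is not perfect (3150 ≠ 3138)


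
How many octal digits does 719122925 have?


719122925 in base 8 = 5267170755
Number of digits = 10

10 digits (base 8)


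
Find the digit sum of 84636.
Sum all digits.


8 + 4 + 6 + 3 + 6 = 27


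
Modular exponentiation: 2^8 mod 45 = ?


2^1 mod 45 = 2
2^2 mod 45 = 4
2^3 mod 45 = 8
2^4 mod 45 = 16
2^5 mod 45 = 32
2^6 mod 45 = 19
2^7 mod 45 = 38
2^8 mod 45 = 31


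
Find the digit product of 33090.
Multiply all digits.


3 × 3 × 0 × 9 × 0 = 0


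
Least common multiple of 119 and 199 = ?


GCD(119, 199) = 1
LCM = 119*199/1 = 23681/1 = 23681

LCM = 23681


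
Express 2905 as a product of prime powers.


2905 / 5 = 581
581 / 7 = 83
83 / 83 = 1
2905 = 5 × 7 × 83


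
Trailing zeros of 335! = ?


floor(335/5) = 67
floor(335/25) = 13
floor(335/125) = 2
Total = 82

82 trailing zeros


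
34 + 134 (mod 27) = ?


34 + 134 = 168
168 mod 27 = 6


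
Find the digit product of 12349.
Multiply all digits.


1 × 2 × 3 × 4 × 9 = 216


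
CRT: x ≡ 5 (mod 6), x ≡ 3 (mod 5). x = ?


M = 6*5 = 30
M1 = M/6 = 5, M2 = M/5 = 6
M1^(-1) mod 6 = 5, M2^(-1) mod 5 = 1
x = 5*5*5 + 3*6*1 = 143
143 mod 30 = 23
Check: 23 mod 6 = 5 ✓, 23 mod 5 = 3 ✓

x ≡ 23 (mod 30)


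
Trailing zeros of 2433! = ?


floor(2433/5) = 486
floor(2433/25) = 97
floor(2433/125) = 19
floor(2433/625) = 3
Total = 605

605 trailing zeros


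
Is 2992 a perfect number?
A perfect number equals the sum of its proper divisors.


Proper divisors of 2992: 1, 2, 4, 8, 11, 16, 17, 22, 34, 44, 68, 88, 136, 176, 187, 272, 374, 748, 1496
Sum = 1 + 2 + 4 + 8 + 11 + 16 + 17 + 22 + 34 + 44 + 68 + 88 + 136 + 176 + 187 + 272 + 374 + 748 + 1496 = 3704

No, 2992 is not perfect (3704 ≠ 2992)


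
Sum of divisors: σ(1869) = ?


Divisors of 1869: 1, 3, 7, 21, 89, 267, 623, 1869
Sum = 1 + 3 + 7 + 21 + 89 + 267 + 623 + 1869 = 2880

σ(1869) = 2880


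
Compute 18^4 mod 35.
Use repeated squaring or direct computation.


18^1 mod 35 = 18
18^2 mod 35 = 9
18^3 mod 35 = 22
18^4 mod 35 = 11


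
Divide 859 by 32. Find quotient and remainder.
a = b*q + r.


859 = 32 * 26 + 27
Check: 832 + 27 = 859

q = 26, r = 27


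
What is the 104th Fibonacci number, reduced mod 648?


F(k) mod 648 for k=1..104:
1, 1, 2, 3, 5, 8, 13, 21, 34, 55, 89, 144, 233, 377, 610, 339, 301, 640, 293, 285, 578, 215, 145, 360, 505, 217, 74, 291, 365, 8, 373, 381, 106, 487, 593, 432, 377, 161, 538, 51, 589, 640, 581, 573, 506, 431, 289, 72, 361, 433, 146, 579, 77, 8, 85, 93, 178, 271, 449, 72, 521, 593, 466, 411, 229, 640, 221, 213, 434, 647, 433, 432, 217, 1, 218, 219, 437, 8, 445, 453, 250, 55, 305, 360, 17, 377, 394, 123, 517, 640, 509, 501, 362, 215, 577, 144, 73, 217, 290, 507, 149, 8, 157, 165
F(104) mod 648 = 165


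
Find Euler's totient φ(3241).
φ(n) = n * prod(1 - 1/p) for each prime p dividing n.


3241 = 7 × 463
Prime factors: 7, 463
φ(3241) = 3241 × (1-1/7) × (1-1/463)
= 3241 × 6/7 × 462/463 = 2772

φ(3241) = 2772
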